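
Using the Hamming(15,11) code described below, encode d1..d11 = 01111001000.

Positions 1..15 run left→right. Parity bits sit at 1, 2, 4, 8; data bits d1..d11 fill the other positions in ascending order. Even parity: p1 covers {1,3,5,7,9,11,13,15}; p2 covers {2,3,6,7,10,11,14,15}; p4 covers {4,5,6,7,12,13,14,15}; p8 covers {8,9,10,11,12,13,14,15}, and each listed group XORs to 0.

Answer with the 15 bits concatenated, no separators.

Place data at non-parity positions: p1 p2 0 p4 1 1 1 p8 1 0 0 1 0 0 0
p1 (pos 1,3,5,7,9,11,13,15): XOR of data positions = 0⊕1⊕1⊕1⊕0⊕0⊕0 = 1
p2 (pos 2,3,6,7,10,11,14,15): XOR of data positions = 0⊕1⊕1⊕0⊕0⊕0⊕0 = 0
p4 (pos 4,5,6,7,12,13,14,15): XOR of data positions = 1⊕1⊕1⊕1⊕0⊕0⊕0 = 0
p8 (pos 8,9,10,11,12,13,14,15): XOR of data positions = 1⊕0⊕0⊕1⊕0⊕0⊕0 = 0
Codeword: 100011101001000

100011101001000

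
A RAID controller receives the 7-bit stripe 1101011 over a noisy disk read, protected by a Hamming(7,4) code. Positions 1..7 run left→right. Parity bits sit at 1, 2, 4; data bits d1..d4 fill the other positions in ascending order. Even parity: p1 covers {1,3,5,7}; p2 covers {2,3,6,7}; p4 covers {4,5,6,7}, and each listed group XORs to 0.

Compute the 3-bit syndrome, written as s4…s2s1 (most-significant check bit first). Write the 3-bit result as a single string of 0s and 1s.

110

s1 (pos 1,3,5,7): 1⊕0⊕0⊕1 = 0
s2 (pos 2,3,6,7): 1⊕0⊕1⊕1 = 1
s4 (pos 4,5,6,7): 1⊕0⊕1⊕1 = 1
Syndrome s4…s1 = 110 → error at position 6.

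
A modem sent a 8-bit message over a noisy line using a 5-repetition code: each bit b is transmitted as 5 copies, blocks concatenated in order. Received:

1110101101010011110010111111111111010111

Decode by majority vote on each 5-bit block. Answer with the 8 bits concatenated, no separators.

11011111

Block 1 (11101): 4 ones → 1
Block 2 (01101): 3 ones → 1
Block 3 (01001): 2 ones → 0
Block 4 (11100): 3 ones → 1
Block 5 (10111): 4 ones → 1
Block 6 (11111): 5 ones → 1
Block 7 (11110): 4 ones → 1
Block 8 (10111): 4 ones → 1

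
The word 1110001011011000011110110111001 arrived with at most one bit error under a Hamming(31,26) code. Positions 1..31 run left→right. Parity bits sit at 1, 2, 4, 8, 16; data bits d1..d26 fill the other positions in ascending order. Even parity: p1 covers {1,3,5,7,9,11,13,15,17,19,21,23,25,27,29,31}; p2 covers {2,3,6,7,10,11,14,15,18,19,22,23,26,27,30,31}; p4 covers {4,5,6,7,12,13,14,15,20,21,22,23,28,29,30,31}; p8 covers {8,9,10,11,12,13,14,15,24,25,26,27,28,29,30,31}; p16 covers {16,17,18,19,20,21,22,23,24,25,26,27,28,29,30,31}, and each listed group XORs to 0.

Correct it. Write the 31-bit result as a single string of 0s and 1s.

1110001111011000011110110111001

s1 (pos 1,3,5,7,9,11,13,15,17,19,21,23,25,27,29,31): 1⊕1⊕0⊕1⊕1⊕0⊕1⊕0⊕0⊕1⊕1⊕1⊕0⊕1⊕0⊕1 = 0
s2 (pos 2,3,6,7,10,11,14,15,18,19,22,23,26,27,30,31): 1⊕1⊕0⊕1⊕1⊕0⊕0⊕0⊕1⊕1⊕0⊕1⊕1⊕1⊕0⊕1 = 0
s4 (pos 4,5,6,7,12,13,14,15,20,21,22,23,28,29,30,31): 0⊕0⊕0⊕1⊕1⊕1⊕0⊕0⊕1⊕1⊕0⊕1⊕1⊕0⊕0⊕1 = 0
s8 (pos 8,9,10,11,12,13,14,15,24,25,26,27,28,29,30,31): 0⊕1⊕1⊕0⊕1⊕1⊕0⊕0⊕1⊕0⊕1⊕1⊕1⊕0⊕0⊕1 = 1
s16 (pos 16,17,18,19,20,21,22,23,24,25,26,27,28,29,30,31): 0⊕0⊕1⊕1⊕1⊕1⊕0⊕1⊕1⊕0⊕1⊕1⊕1⊕0⊕0⊕1 = 0
Syndrome s16…s1 = 01000 → error at position 8.
Flip position 8: 1110001011011000011110110111001 → 1110001111011000011110110111001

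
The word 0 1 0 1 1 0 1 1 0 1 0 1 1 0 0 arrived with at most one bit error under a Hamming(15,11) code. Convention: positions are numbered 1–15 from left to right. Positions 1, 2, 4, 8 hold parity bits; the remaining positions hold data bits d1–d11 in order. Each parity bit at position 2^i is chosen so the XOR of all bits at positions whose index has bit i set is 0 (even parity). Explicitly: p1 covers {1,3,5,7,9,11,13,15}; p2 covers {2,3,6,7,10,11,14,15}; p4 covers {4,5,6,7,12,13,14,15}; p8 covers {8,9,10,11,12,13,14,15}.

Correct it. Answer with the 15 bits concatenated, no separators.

010110010101100

s1 (pos 1,3,5,7,9,11,13,15): 0⊕0⊕1⊕1⊕0⊕0⊕1⊕0 = 1
s2 (pos 2,3,6,7,10,11,14,15): 1⊕0⊕0⊕1⊕1⊕0⊕0⊕0 = 1
s4 (pos 4,5,6,7,12,13,14,15): 1⊕1⊕0⊕1⊕1⊕1⊕0⊕0 = 1
s8 (pos 8,9,10,11,12,13,14,15): 1⊕0⊕1⊕0⊕1⊕1⊕0⊕0 = 0
Syndrome s8…s1 = 0111 → error at position 7.
Flip position 7: 010110110101100 → 010110010101100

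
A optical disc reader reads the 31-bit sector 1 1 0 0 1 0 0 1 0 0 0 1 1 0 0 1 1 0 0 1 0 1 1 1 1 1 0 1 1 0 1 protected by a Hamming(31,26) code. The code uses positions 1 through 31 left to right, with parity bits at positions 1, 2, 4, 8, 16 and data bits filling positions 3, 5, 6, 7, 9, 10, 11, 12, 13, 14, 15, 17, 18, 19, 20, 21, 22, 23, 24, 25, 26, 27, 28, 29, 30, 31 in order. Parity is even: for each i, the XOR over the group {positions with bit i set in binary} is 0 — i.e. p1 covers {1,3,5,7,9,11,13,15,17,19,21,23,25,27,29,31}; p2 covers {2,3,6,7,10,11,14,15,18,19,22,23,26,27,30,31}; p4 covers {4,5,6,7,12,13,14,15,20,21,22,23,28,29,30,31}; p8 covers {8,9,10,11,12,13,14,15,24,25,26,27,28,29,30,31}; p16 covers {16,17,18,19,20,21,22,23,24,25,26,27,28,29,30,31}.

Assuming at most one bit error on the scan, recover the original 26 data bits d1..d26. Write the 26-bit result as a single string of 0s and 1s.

s1 (pos 1,3,5,7,9,11,13,15,17,19,21,23,25,27,29,31): 1⊕0⊕1⊕0⊕0⊕0⊕1⊕0⊕1⊕0⊕0⊕1⊕1⊕0⊕1⊕1 = 0
s2 (pos 2,3,6,7,10,11,14,15,18,19,22,23,26,27,30,31): 1⊕0⊕0⊕0⊕0⊕0⊕0⊕0⊕0⊕0⊕1⊕1⊕1⊕0⊕0⊕1 = 1
s4 (pos 4,5,6,7,12,13,14,15,20,21,22,23,28,29,30,31): 0⊕1⊕0⊕0⊕1⊕1⊕0⊕0⊕1⊕0⊕1⊕1⊕1⊕1⊕0⊕1 = 1
s8 (pos 8,9,10,11,12,13,14,15,24,25,26,27,28,29,30,31): 1⊕0⊕0⊕0⊕1⊕1⊕0⊕0⊕1⊕1⊕1⊕0⊕1⊕1⊕0⊕1 = 1
s16 (pos 16,17,18,19,20,21,22,23,24,25,26,27,28,29,30,31): 1⊕1⊕0⊕0⊕1⊕0⊕1⊕1⊕1⊕1⊕1⊕0⊕1⊕1⊕0⊕1 = 1
Syndrome s16…s1 = 11110 → error at position 30.
Flip position 30: 1100100100011001100101111101101 → 1100100100011001100101111101111
Read data bits from positions 3,5,6,7,9,10,11,12,13,14,15,17,18,19,20,21,22,23,24,25,26,27,28,29,30,31: 01000001100100101111101111

01000001100100101111101111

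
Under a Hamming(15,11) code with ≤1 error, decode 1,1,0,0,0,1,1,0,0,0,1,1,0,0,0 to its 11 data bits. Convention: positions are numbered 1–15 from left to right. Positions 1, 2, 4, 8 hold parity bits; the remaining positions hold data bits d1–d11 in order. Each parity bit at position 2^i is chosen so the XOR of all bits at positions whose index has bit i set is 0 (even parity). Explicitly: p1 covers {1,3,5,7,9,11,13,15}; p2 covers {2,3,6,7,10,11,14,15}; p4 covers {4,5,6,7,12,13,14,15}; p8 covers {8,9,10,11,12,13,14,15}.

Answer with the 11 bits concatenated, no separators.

s1 (pos 1,3,5,7,9,11,13,15): 1⊕0⊕0⊕1⊕0⊕1⊕0⊕0 = 1
s2 (pos 2,3,6,7,10,11,14,15): 1⊕0⊕1⊕1⊕0⊕1⊕0⊕0 = 0
s4 (pos 4,5,6,7,12,13,14,15): 0⊕0⊕1⊕1⊕1⊕0⊕0⊕0 = 1
s8 (pos 8,9,10,11,12,13,14,15): 0⊕0⊕0⊕1⊕1⊕0⊕0⊕0 = 0
Syndrome s8…s1 = 0101 → error at position 5.
Flip position 5: 110001100011000 → 110011100011000
Read data bits from positions 3,5,6,7,9,10,11,12,13,14,15: 01110011000

01110011000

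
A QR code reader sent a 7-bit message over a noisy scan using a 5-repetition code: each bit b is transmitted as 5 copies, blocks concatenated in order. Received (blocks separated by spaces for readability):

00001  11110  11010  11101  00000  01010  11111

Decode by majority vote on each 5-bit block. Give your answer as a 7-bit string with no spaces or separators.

Block 1 (00001): 1 one → 0
Block 2 (11110): 4 ones → 1
Block 3 (11010): 3 ones → 1
Block 4 (11101): 4 ones → 1
Block 5 (00000): 0 ones → 0
Block 6 (01010): 2 ones → 0
Block 7 (11111): 5 ones → 1

0111001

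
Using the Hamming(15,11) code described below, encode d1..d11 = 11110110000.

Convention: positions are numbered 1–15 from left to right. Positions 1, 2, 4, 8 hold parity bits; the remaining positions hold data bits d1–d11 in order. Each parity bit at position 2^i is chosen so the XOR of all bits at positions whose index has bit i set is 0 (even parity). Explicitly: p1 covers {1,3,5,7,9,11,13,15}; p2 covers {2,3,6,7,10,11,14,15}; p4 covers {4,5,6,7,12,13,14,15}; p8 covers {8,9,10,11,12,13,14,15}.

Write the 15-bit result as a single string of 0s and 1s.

Place data at non-parity positions: p1 p2 1 p4 1 1 1 p8 0 1 1 0 0 0 0
p1 (pos 1,3,5,7,9,11,13,15): XOR of data positions = 1⊕1⊕1⊕0⊕1⊕0⊕0 = 0
p2 (pos 2,3,6,7,10,11,14,15): XOR of data positions = 1⊕1⊕1⊕1⊕1⊕0⊕0 = 1
p4 (pos 4,5,6,7,12,13,14,15): XOR of data positions = 1⊕1⊕1⊕0⊕0⊕0⊕0 = 1
p8 (pos 8,9,10,11,12,13,14,15): XOR of data positions = 0⊕1⊕1⊕0⊕0⊕0⊕0 = 0
Codeword: 011111100110000

011111100110000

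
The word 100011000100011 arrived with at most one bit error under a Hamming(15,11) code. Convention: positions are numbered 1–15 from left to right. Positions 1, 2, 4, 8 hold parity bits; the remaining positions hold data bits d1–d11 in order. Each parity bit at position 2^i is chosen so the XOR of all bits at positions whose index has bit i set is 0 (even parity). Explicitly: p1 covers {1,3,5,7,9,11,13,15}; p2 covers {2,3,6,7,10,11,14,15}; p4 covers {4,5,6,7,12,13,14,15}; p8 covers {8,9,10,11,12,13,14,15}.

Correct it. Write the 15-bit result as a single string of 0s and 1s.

100011001100011

s1 (pos 1,3,5,7,9,11,13,15): 1⊕0⊕1⊕0⊕0⊕0⊕0⊕1 = 1
s2 (pos 2,3,6,7,10,11,14,15): 0⊕0⊕1⊕0⊕1⊕0⊕1⊕1 = 0
s4 (pos 4,5,6,7,12,13,14,15): 0⊕1⊕1⊕0⊕0⊕0⊕1⊕1 = 0
s8 (pos 8,9,10,11,12,13,14,15): 0⊕0⊕1⊕0⊕0⊕0⊕1⊕1 = 1
Syndrome s8…s1 = 1001 → error at position 9.
Flip position 9: 100011000100011 → 100011001100011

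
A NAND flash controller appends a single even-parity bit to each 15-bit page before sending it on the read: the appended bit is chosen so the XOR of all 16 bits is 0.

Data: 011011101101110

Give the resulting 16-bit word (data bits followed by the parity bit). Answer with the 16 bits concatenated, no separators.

0110111011011100

XOR of the 15 data bits: 0⊕1⊕1⊕0⊕1⊕1⊕1⊕0⊕1⊕1⊕0⊕1⊕1⊕1⊕0 = 0
Parity bit = 0 (so all 16 bits XOR to 0).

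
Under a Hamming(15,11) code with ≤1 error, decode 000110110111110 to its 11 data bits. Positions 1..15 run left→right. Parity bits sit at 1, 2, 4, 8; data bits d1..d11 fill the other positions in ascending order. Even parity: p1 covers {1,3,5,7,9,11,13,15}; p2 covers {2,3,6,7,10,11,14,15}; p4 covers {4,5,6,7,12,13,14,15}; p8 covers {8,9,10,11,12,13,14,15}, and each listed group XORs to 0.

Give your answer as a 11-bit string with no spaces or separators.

01010111110

s1 (pos 1,3,5,7,9,11,13,15): 0⊕0⊕1⊕1⊕0⊕1⊕1⊕0 = 0
s2 (pos 2,3,6,7,10,11,14,15): 0⊕0⊕0⊕1⊕1⊕1⊕1⊕0 = 0
s4 (pos 4,5,6,7,12,13,14,15): 1⊕1⊕0⊕1⊕1⊕1⊕1⊕0 = 0
s8 (pos 8,9,10,11,12,13,14,15): 1⊕0⊕1⊕1⊕1⊕1⊕1⊕0 = 0
Syndrome s8…s1 = 0000 → no error.
Read data bits from positions 3,5,6,7,9,10,11,12,13,14,15: 01010111110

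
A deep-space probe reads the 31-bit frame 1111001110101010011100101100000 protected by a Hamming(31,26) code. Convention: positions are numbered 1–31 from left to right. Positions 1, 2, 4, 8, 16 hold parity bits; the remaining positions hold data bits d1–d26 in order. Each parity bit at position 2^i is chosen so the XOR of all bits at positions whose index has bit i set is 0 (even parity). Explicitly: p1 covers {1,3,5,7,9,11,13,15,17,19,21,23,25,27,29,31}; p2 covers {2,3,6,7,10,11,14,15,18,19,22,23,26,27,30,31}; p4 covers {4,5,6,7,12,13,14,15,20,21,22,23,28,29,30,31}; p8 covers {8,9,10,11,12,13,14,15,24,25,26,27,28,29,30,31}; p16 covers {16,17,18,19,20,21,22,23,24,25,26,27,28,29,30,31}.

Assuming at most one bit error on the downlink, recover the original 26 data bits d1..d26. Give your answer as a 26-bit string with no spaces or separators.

s1 (pos 1,3,5,7,9,11,13,15,17,19,21,23,25,27,29,31): 1⊕1⊕0⊕1⊕1⊕1⊕1⊕1⊕0⊕1⊕0⊕1⊕1⊕0⊕0⊕0 = 0
s2 (pos 2,3,6,7,10,11,14,15,18,19,22,23,26,27,30,31): 1⊕1⊕0⊕1⊕0⊕1⊕0⊕1⊕1⊕1⊕0⊕1⊕1⊕0⊕0⊕0 = 1
s4 (pos 4,5,6,7,12,13,14,15,20,21,22,23,28,29,30,31): 1⊕0⊕0⊕1⊕0⊕1⊕0⊕1⊕1⊕0⊕0⊕1⊕0⊕0⊕0⊕0 = 0
s8 (pos 8,9,10,11,12,13,14,15,24,25,26,27,28,29,30,31): 1⊕1⊕0⊕1⊕0⊕1⊕0⊕1⊕0⊕1⊕1⊕0⊕0⊕0⊕0⊕0 = 1
s16 (pos 16,17,18,19,20,21,22,23,24,25,26,27,28,29,30,31): 0⊕0⊕1⊕1⊕1⊕0⊕0⊕1⊕0⊕1⊕1⊕0⊕0⊕0⊕0⊕0 = 0
Syndrome s16…s1 = 01010 → error at position 10.
Flip position 10: 1111001110101010011100101100000 → 1111001111101010011100101100000
Read data bits from positions 3,5,6,7,9,10,11,12,13,14,15,17,18,19,20,21,22,23,24,25,26,27,28,29,30,31: 10011110101011100101100000

10011110101011100101100000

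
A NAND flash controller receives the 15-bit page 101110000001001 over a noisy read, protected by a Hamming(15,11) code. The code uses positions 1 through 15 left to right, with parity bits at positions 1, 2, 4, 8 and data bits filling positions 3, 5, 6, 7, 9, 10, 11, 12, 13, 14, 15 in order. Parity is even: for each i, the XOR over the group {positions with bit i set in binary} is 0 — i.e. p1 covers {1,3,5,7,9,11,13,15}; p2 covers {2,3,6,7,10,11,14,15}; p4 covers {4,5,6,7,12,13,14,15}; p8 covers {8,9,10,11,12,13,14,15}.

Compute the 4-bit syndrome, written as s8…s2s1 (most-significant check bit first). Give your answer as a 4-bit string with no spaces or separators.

0000

s1 (pos 1,3,5,7,9,11,13,15): 1⊕1⊕1⊕0⊕0⊕0⊕0⊕1 = 0
s2 (pos 2,3,6,7,10,11,14,15): 0⊕1⊕0⊕0⊕0⊕0⊕0⊕1 = 0
s4 (pos 4,5,6,7,12,13,14,15): 1⊕1⊕0⊕0⊕1⊕0⊕0⊕1 = 0
s8 (pos 8,9,10,11,12,13,14,15): 0⊕0⊕0⊕0⊕1⊕0⊕0⊕1 = 0
Syndrome s8…s1 = 0000 → no error.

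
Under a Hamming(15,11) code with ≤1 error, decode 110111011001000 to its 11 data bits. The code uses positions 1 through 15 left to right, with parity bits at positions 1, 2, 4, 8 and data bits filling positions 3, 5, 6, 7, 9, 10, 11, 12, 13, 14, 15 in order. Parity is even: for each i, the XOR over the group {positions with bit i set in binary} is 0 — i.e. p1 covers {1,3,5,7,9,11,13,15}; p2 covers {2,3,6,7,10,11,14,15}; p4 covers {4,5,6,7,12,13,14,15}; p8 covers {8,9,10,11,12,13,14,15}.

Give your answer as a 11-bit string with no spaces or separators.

01100001000

s1 (pos 1,3,5,7,9,11,13,15): 1⊕0⊕1⊕0⊕1⊕0⊕0⊕0 = 1
s2 (pos 2,3,6,7,10,11,14,15): 1⊕0⊕1⊕0⊕0⊕0⊕0⊕0 = 0
s4 (pos 4,5,6,7,12,13,14,15): 1⊕1⊕1⊕0⊕1⊕0⊕0⊕0 = 0
s8 (pos 8,9,10,11,12,13,14,15): 1⊕1⊕0⊕0⊕1⊕0⊕0⊕0 = 1
Syndrome s8…s1 = 1001 → error at position 9.
Flip position 9: 110111011001000 → 110111010001000
Read data bits from positions 3,5,6,7,9,10,11,12,13,14,15: 01100001000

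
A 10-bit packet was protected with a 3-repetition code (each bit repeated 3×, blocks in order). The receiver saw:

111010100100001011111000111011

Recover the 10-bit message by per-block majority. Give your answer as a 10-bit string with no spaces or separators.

1000011011

Block 1 (111): 3 ones → 1
Block 2 (010): 1 one → 0
Block 3 (100): 1 one → 0
Block 4 (100): 1 one → 0
Block 5 (001): 1 one → 0
Block 6 (011): 2 ones → 1
Block 7 (111): 3 ones → 1
Block 8 (000): 0 ones → 0
Block 9 (111): 3 ones → 1
Block 10 (011): 2 ones → 1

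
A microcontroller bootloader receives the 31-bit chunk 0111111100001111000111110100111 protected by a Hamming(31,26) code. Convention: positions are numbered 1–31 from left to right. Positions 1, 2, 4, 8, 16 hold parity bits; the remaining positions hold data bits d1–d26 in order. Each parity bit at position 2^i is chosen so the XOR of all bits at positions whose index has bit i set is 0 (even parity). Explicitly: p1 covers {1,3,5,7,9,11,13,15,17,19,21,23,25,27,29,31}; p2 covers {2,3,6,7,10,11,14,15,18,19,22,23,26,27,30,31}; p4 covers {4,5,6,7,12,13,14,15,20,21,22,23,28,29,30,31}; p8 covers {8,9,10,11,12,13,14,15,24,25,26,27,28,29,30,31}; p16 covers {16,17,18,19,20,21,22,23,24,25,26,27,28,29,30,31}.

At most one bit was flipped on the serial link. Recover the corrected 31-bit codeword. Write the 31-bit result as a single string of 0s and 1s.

s1 (pos 1,3,5,7,9,11,13,15,17,19,21,23,25,27,29,31): 0⊕1⊕1⊕1⊕0⊕0⊕1⊕1⊕0⊕0⊕1⊕1⊕0⊕0⊕1⊕1 = 1
s2 (pos 2,3,6,7,10,11,14,15,18,19,22,23,26,27,30,31): 1⊕1⊕1⊕1⊕0⊕0⊕1⊕1⊕0⊕0⊕1⊕1⊕1⊕0⊕1⊕1 = 1
s4 (pos 4,5,6,7,12,13,14,15,20,21,22,23,28,29,30,31): 1⊕1⊕1⊕1⊕0⊕1⊕1⊕1⊕1⊕1⊕1⊕1⊕0⊕1⊕1⊕1 = 0
s8 (pos 8,9,10,11,12,13,14,15,24,25,26,27,28,29,30,31): 1⊕0⊕0⊕0⊕0⊕1⊕1⊕1⊕1⊕0⊕1⊕0⊕0⊕1⊕1⊕1 = 1
s16 (pos 16,17,18,19,20,21,22,23,24,25,26,27,28,29,30,31): 1⊕0⊕0⊕0⊕1⊕1⊕1⊕1⊕1⊕0⊕1⊕0⊕0⊕1⊕1⊕1 = 0
Syndrome s16…s1 = 01011 → error at position 11.
Flip position 11: 0111111100001111000111110100111 → 0111111100101111000111110100111

0111111100101111000111110100111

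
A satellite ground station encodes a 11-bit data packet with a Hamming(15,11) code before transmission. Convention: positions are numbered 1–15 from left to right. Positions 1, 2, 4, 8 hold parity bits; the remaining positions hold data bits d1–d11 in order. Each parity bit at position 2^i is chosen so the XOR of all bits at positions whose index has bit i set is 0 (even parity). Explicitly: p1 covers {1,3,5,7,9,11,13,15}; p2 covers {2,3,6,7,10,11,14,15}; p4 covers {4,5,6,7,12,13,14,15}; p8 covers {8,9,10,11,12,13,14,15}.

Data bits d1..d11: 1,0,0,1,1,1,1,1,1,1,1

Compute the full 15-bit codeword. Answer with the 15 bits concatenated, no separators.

001100111111111

Place data at non-parity positions: p1 p2 1 p4 0 0 1 p8 1 1 1 1 1 1 1
p1 (pos 1,3,5,7,9,11,13,15): XOR of data positions = 1⊕0⊕1⊕1⊕1⊕1⊕1 = 0
p2 (pos 2,3,6,7,10,11,14,15): XOR of data positions = 1⊕0⊕1⊕1⊕1⊕1⊕1 = 0
p4 (pos 4,5,6,7,12,13,14,15): XOR of data positions = 0⊕0⊕1⊕1⊕1⊕1⊕1 = 1
p8 (pos 8,9,10,11,12,13,14,15): XOR of data positions = 1⊕1⊕1⊕1⊕1⊕1⊕1 = 1
Codeword: 001100111111111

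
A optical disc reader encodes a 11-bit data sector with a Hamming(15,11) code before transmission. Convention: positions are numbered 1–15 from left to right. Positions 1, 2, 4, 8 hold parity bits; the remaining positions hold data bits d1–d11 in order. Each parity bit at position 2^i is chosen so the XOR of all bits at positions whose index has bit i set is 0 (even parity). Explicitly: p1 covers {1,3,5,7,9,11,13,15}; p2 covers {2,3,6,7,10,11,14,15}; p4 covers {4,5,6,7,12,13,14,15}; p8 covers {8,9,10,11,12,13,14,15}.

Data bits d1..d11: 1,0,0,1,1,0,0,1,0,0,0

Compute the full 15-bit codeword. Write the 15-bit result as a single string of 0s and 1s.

101000101001000

Place data at non-parity positions: p1 p2 1 p4 0 0 1 p8 1 0 0 1 0 0 0
p1 (pos 1,3,5,7,9,11,13,15): XOR of data positions = 1⊕0⊕1⊕1⊕0⊕0⊕0 = 1
p2 (pos 2,3,6,7,10,11,14,15): XOR of data positions = 1⊕0⊕1⊕0⊕0⊕0⊕0 = 0
p4 (pos 4,5,6,7,12,13,14,15): XOR of data positions = 0⊕0⊕1⊕1⊕0⊕0⊕0 = 0
p8 (pos 8,9,10,11,12,13,14,15): XOR of data positions = 1⊕0⊕0⊕1⊕0⊕0⊕0 = 0
Codeword: 101000101001000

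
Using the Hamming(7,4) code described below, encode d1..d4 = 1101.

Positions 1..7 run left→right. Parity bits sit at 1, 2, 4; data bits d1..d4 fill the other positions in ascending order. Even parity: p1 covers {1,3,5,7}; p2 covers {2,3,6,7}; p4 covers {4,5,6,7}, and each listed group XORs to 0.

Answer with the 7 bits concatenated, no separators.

Place data at non-parity positions: p1 p2 1 p4 1 0 1
p1 (pos 1,3,5,7): XOR of data positions = 1⊕1⊕1 = 1
p2 (pos 2,3,6,7): XOR of data positions = 1⊕0⊕1 = 0
p4 (pos 4,5,6,7): XOR of data positions = 1⊕0⊕1 = 0
Codeword: 1010101

1010101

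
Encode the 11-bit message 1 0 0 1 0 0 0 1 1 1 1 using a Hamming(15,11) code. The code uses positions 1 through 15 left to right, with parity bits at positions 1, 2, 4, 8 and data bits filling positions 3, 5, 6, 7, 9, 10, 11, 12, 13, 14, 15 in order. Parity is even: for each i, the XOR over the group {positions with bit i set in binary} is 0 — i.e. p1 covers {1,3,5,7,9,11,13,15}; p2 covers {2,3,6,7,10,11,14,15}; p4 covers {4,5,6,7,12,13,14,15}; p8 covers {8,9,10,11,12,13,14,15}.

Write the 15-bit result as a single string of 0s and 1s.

001100100001111

Place data at non-parity positions: p1 p2 1 p4 0 0 1 p8 0 0 0 1 1 1 1
p1 (pos 1,3,5,7,9,11,13,15): XOR of data positions = 1⊕0⊕1⊕0⊕0⊕1⊕1 = 0
p2 (pos 2,3,6,7,10,11,14,15): XOR of data positions = 1⊕0⊕1⊕0⊕0⊕1⊕1 = 0
p4 (pos 4,5,6,7,12,13,14,15): XOR of data positions = 0⊕0⊕1⊕1⊕1⊕1⊕1 = 1
p8 (pos 8,9,10,11,12,13,14,15): XOR of data positions = 0⊕0⊕0⊕1⊕1⊕1⊕1 = 0
Codeword: 001100100001111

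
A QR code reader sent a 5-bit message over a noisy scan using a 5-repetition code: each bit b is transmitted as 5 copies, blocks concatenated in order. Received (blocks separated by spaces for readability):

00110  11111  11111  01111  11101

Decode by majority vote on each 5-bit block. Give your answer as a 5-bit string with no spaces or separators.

Block 1 (00110): 2 ones → 0
Block 2 (11111): 5 ones → 1
Block 3 (11111): 5 ones → 1
Block 4 (01111): 4 ones → 1
Block 5 (11101): 4 ones → 1

01111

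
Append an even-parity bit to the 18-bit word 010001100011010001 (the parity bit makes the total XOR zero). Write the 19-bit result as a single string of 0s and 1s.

0100011000110100011

XOR of the 18 data bits: 0⊕1⊕0⊕0⊕0⊕1⊕1⊕0⊕0⊕0⊕1⊕1⊕0⊕1⊕0⊕0⊕0⊕1 = 1
Parity bit = 1 (so all 19 bits XOR to 0).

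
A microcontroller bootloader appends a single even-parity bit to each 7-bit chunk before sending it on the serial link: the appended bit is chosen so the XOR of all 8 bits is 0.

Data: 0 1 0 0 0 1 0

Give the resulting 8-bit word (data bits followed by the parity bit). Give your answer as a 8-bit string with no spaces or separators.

XOR of the 7 data bits: 0⊕1⊕0⊕0⊕0⊕1⊕0 = 0
Parity bit = 0 (so all 8 bits XOR to 0).

01000100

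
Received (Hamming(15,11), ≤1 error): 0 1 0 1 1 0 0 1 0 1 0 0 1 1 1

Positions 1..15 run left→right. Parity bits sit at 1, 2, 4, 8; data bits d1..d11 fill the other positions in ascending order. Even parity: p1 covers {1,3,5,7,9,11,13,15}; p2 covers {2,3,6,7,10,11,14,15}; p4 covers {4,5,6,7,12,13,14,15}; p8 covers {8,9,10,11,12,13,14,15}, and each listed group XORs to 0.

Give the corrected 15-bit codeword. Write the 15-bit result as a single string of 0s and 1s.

010110010100011

s1 (pos 1,3,5,7,9,11,13,15): 0⊕0⊕1⊕0⊕0⊕0⊕1⊕1 = 1
s2 (pos 2,3,6,7,10,11,14,15): 1⊕0⊕0⊕0⊕1⊕0⊕1⊕1 = 0
s4 (pos 4,5,6,7,12,13,14,15): 1⊕1⊕0⊕0⊕0⊕1⊕1⊕1 = 1
s8 (pos 8,9,10,11,12,13,14,15): 1⊕0⊕1⊕0⊕0⊕1⊕1⊕1 = 1
Syndrome s8…s1 = 1101 → error at position 13.
Flip position 13: 010110010100111 → 010110010100011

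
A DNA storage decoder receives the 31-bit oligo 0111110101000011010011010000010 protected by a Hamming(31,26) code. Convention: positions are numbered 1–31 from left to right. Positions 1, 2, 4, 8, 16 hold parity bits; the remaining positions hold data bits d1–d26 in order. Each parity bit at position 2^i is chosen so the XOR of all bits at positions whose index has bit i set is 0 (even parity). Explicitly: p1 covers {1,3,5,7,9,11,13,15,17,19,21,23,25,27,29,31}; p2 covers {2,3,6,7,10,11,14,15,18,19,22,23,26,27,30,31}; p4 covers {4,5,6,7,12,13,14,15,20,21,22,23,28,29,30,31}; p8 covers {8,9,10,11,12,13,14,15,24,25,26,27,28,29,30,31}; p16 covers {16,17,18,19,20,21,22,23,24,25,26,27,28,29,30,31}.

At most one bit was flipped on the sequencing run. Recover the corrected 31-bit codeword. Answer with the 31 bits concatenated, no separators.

s1 (pos 1,3,5,7,9,11,13,15,17,19,21,23,25,27,29,31): 0⊕1⊕1⊕0⊕0⊕0⊕0⊕1⊕0⊕0⊕1⊕0⊕0⊕0⊕0⊕0 = 0
s2 (pos 2,3,6,7,10,11,14,15,18,19,22,23,26,27,30,31): 1⊕1⊕1⊕0⊕1⊕0⊕0⊕1⊕1⊕0⊕1⊕0⊕0⊕0⊕1⊕0 = 0
s4 (pos 4,5,6,7,12,13,14,15,20,21,22,23,28,29,30,31): 1⊕1⊕1⊕0⊕0⊕0⊕0⊕1⊕0⊕1⊕1⊕0⊕0⊕0⊕1⊕0 = 1
s8 (pos 8,9,10,11,12,13,14,15,24,25,26,27,28,29,30,31): 1⊕0⊕1⊕0⊕0⊕0⊕0⊕1⊕1⊕0⊕0⊕0⊕0⊕0⊕1⊕0 = 1
s16 (pos 16,17,18,19,20,21,22,23,24,25,26,27,28,29,30,31): 1⊕0⊕1⊕0⊕0⊕1⊕1⊕0⊕1⊕0⊕0⊕0⊕0⊕0⊕1⊕0 = 0
Syndrome s16…s1 = 01100 → error at position 12.
Flip position 12: 0111110101000011010011010000010 → 0111110101010011010011010000010

0111110101010011010011010000010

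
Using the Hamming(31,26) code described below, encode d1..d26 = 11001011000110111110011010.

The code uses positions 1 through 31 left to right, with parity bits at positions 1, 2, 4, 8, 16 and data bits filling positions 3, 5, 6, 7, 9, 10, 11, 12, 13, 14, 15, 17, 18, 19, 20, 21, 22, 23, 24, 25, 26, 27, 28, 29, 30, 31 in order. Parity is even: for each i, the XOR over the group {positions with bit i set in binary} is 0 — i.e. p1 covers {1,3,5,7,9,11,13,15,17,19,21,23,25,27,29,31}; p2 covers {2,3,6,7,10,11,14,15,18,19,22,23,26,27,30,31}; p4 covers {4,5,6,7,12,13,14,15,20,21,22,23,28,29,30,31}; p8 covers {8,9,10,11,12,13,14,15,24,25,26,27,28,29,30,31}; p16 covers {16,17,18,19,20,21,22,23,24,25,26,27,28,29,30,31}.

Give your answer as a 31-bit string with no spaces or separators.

0110100110110000110111110011010

Place data at non-parity positions: p1 p2 1 p4 1 0 0 p8 1 0 1 1 0 0 0 p16 1 1 0 1 1 1 1 1 0 0 1 1 0 1 0
p1 (pos 1,3,5,7,9,11,13,15,17,19,21,23,25,27,29,31): XOR of data positions = 1⊕1⊕0⊕1⊕1⊕0⊕0⊕1⊕0⊕1⊕1⊕0⊕1⊕0⊕0 = 0
p2 (pos 2,3,6,7,10,11,14,15,18,19,22,23,26,27,30,31): XOR of data positions = 1⊕0⊕0⊕0⊕1⊕0⊕0⊕1⊕0⊕1⊕1⊕0⊕1⊕1⊕0 = 1
p4 (pos 4,5,6,7,12,13,14,15,20,21,22,23,28,29,30,31): XOR of data positions = 1⊕0⊕0⊕1⊕0⊕0⊕0⊕1⊕1⊕1⊕1⊕1⊕0⊕1⊕0 = 0
p8 (pos 8,9,10,11,12,13,14,15,24,25,26,27,28,29,30,31): XOR of data positions = 1⊕0⊕1⊕1⊕0⊕0⊕0⊕1⊕0⊕0⊕1⊕1⊕0⊕1⊕0 = 1
p16 (pos 16,17,18,19,20,21,22,23,24,25,26,27,28,29,30,31): XOR of data positions = 1⊕1⊕0⊕1⊕1⊕1⊕1⊕1⊕0⊕0⊕1⊕1⊕0⊕1⊕0 = 0
Codeword: 0110100110110000110111110011010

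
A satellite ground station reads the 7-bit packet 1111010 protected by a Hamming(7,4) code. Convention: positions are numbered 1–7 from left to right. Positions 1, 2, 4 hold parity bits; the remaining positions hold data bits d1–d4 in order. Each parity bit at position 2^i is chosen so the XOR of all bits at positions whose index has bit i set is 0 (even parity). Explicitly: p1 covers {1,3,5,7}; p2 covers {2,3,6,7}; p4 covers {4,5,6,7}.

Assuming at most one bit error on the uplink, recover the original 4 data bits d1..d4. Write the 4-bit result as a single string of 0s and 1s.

1010

s1 (pos 1,3,5,7): 1⊕1⊕0⊕0 = 0
s2 (pos 2,3,6,7): 1⊕1⊕1⊕0 = 1
s4 (pos 4,5,6,7): 1⊕0⊕1⊕0 = 0
Syndrome s4…s1 = 010 → error at position 2.
Flip position 2: 1111010 → 1011010
Read data bits from positions 3,5,6,7: 1010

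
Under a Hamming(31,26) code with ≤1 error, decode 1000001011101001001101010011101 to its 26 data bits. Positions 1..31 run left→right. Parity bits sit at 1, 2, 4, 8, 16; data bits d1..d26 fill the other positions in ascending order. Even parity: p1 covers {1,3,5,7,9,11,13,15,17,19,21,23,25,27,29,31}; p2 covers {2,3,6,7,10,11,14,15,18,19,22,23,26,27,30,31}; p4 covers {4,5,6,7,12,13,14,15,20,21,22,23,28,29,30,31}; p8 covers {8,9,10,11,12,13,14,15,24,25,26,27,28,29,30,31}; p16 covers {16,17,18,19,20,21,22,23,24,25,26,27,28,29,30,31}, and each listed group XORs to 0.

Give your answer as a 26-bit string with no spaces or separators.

s1 (pos 1,3,5,7,9,11,13,15,17,19,21,23,25,27,29,31): 1⊕0⊕0⊕1⊕1⊕1⊕1⊕0⊕0⊕1⊕0⊕0⊕0⊕1⊕1⊕1 = 1
s2 (pos 2,3,6,7,10,11,14,15,18,19,22,23,26,27,30,31): 0⊕0⊕0⊕1⊕1⊕1⊕0⊕0⊕0⊕1⊕1⊕0⊕0⊕1⊕0⊕1 = 1
s4 (pos 4,5,6,7,12,13,14,15,20,21,22,23,28,29,30,31): 0⊕0⊕0⊕1⊕0⊕1⊕0⊕0⊕1⊕0⊕1⊕0⊕1⊕1⊕0⊕1 = 1
s8 (pos 8,9,10,11,12,13,14,15,24,25,26,27,28,29,30,31): 0⊕1⊕1⊕1⊕0⊕1⊕0⊕0⊕1⊕0⊕0⊕1⊕1⊕1⊕0⊕1 = 1
s16 (pos 16,17,18,19,20,21,22,23,24,25,26,27,28,29,30,31): 1⊕0⊕0⊕1⊕1⊕0⊕1⊕0⊕1⊕0⊕0⊕1⊕1⊕1⊕0⊕1 = 1
Syndrome s16…s1 = 11111 → error at position 31.
Flip position 31: 1000001011101001001101010011101 → 1000001011101001001101010011100
Read data bits from positions 3,5,6,7,9,10,11,12,13,14,15,17,18,19,20,21,22,23,24,25,26,27,28,29,30,31: 00011110100001101010011100

00011110100001101010011100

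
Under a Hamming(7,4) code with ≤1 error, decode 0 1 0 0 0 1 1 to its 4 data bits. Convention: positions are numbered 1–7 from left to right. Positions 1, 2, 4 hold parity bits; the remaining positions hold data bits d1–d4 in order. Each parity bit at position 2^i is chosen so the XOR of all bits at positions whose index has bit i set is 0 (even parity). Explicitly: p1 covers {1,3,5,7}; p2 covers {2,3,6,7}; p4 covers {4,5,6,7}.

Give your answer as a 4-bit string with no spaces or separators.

s1 (pos 1,3,5,7): 0⊕0⊕0⊕1 = 1
s2 (pos 2,3,6,7): 1⊕0⊕1⊕1 = 1
s4 (pos 4,5,6,7): 0⊕0⊕1⊕1 = 0
Syndrome s4…s1 = 011 → error at position 3.
Flip position 3: 0100011 → 0110011
Read data bits from positions 3,5,6,7: 1011

1011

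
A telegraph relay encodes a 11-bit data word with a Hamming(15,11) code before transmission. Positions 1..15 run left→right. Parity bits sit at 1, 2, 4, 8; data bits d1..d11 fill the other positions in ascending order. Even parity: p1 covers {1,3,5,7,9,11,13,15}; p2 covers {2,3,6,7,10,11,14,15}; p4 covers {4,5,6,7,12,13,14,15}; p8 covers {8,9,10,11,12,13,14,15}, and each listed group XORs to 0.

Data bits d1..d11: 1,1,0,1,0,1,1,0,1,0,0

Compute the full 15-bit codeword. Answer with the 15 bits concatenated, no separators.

101110110110100

Place data at non-parity positions: p1 p2 1 p4 1 0 1 p8 0 1 1 0 1 0 0
p1 (pos 1,3,5,7,9,11,13,15): XOR of data positions = 1⊕1⊕1⊕0⊕1⊕1⊕0 = 1
p2 (pos 2,3,6,7,10,11,14,15): XOR of data positions = 1⊕0⊕1⊕1⊕1⊕0⊕0 = 0
p4 (pos 4,5,6,7,12,13,14,15): XOR of data positions = 1⊕0⊕1⊕0⊕1⊕0⊕0 = 1
p8 (pos 8,9,10,11,12,13,14,15): XOR of data positions = 0⊕1⊕1⊕0⊕1⊕0⊕0 = 1
Codeword: 101110110110100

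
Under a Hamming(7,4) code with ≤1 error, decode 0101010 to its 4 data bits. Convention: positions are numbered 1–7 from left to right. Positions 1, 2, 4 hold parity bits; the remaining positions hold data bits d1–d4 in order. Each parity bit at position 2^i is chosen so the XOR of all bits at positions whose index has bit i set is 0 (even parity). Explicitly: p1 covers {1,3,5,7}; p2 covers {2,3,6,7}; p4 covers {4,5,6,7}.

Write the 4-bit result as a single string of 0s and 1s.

0010

s1 (pos 1,3,5,7): 0⊕0⊕0⊕0 = 0
s2 (pos 2,3,6,7): 1⊕0⊕1⊕0 = 0
s4 (pos 4,5,6,7): 1⊕0⊕1⊕0 = 0
Syndrome s4…s1 = 000 → no error.
Read data bits from positions 3,5,6,7: 0010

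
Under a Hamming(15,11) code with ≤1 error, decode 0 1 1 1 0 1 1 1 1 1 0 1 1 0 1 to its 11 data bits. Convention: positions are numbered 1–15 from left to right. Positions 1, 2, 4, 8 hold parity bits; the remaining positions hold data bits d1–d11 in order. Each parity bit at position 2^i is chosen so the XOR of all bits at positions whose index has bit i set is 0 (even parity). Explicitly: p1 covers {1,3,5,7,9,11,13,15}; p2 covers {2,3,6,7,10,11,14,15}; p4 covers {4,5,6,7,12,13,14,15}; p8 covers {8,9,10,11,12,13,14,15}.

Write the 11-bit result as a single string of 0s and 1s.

s1 (pos 1,3,5,7,9,11,13,15): 0⊕1⊕0⊕1⊕1⊕0⊕1⊕1 = 1
s2 (pos 2,3,6,7,10,11,14,15): 1⊕1⊕1⊕1⊕1⊕0⊕0⊕1 = 0
s4 (pos 4,5,6,7,12,13,14,15): 1⊕0⊕1⊕1⊕1⊕1⊕0⊕1 = 0
s8 (pos 8,9,10,11,12,13,14,15): 1⊕1⊕1⊕0⊕1⊕1⊕0⊕1 = 0
Syndrome s8…s1 = 0001 → error at position 1.
Flip position 1: 011101111101101 → 111101111101101
Read data bits from positions 3,5,6,7,9,10,11,12,13,14,15: 10111101101

10111101101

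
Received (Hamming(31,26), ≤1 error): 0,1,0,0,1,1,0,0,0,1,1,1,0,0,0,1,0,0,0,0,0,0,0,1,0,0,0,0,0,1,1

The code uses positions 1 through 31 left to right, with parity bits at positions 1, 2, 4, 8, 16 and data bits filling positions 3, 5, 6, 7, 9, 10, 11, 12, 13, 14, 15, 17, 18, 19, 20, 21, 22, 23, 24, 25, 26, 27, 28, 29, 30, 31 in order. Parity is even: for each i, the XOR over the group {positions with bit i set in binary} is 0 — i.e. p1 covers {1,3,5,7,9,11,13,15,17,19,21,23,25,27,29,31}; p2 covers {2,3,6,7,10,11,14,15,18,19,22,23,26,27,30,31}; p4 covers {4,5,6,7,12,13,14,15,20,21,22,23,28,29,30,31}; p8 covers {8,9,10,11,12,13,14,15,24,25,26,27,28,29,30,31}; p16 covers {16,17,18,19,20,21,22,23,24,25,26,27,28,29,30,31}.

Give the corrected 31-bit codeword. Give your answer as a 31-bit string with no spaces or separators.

0100010001110001000000010000011

s1 (pos 1,3,5,7,9,11,13,15,17,19,21,23,25,27,29,31): 0⊕0⊕1⊕0⊕0⊕1⊕0⊕0⊕0⊕0⊕0⊕0⊕0⊕0⊕0⊕1 = 1
s2 (pos 2,3,6,7,10,11,14,15,18,19,22,23,26,27,30,31): 1⊕0⊕1⊕0⊕1⊕1⊕0⊕0⊕0⊕0⊕0⊕0⊕0⊕0⊕1⊕1 = 0
s4 (pos 4,5,6,7,12,13,14,15,20,21,22,23,28,29,30,31): 0⊕1⊕1⊕0⊕1⊕0⊕0⊕0⊕0⊕0⊕0⊕0⊕0⊕0⊕1⊕1 = 1
s8 (pos 8,9,10,11,12,13,14,15,24,25,26,27,28,29,30,31): 0⊕0⊕1⊕1⊕1⊕0⊕0⊕0⊕1⊕0⊕0⊕0⊕0⊕0⊕1⊕1 = 0
s16 (pos 16,17,18,19,20,21,22,23,24,25,26,27,28,29,30,31): 1⊕0⊕0⊕0⊕0⊕0⊕0⊕0⊕1⊕0⊕0⊕0⊕0⊕0⊕1⊕1 = 0
Syndrome s16…s1 = 00101 → error at position 5.
Flip position 5: 0100110001110001000000010000011 → 0100010001110001000000010000011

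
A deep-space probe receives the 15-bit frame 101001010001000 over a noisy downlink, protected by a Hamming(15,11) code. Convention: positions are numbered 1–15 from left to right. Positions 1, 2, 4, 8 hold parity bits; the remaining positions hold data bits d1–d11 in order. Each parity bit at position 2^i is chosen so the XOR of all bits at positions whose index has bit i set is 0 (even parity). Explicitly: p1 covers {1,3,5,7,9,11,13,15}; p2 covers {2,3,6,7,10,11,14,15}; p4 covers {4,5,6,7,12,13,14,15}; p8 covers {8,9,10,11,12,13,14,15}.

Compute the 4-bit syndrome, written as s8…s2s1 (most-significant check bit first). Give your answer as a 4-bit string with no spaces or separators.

s1 (pos 1,3,5,7,9,11,13,15): 1⊕1⊕0⊕0⊕0⊕0⊕0⊕0 = 0
s2 (pos 2,3,6,7,10,11,14,15): 0⊕1⊕1⊕0⊕0⊕0⊕0⊕0 = 0
s4 (pos 4,5,6,7,12,13,14,15): 0⊕0⊕1⊕0⊕1⊕0⊕0⊕0 = 0
s8 (pos 8,9,10,11,12,13,14,15): 1⊕0⊕0⊕0⊕1⊕0⊕0⊕0 = 0
Syndrome s8…s1 = 0000 → no error.

0000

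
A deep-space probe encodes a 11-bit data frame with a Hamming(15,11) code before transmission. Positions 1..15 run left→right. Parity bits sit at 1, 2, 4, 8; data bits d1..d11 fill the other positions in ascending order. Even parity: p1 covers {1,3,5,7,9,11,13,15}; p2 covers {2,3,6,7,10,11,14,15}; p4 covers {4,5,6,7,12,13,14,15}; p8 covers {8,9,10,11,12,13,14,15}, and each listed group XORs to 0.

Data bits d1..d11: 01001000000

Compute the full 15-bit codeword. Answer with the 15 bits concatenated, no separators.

000110011000000

Place data at non-parity positions: p1 p2 0 p4 1 0 0 p8 1 0 0 0 0 0 0
p1 (pos 1,3,5,7,9,11,13,15): XOR of data positions = 0⊕1⊕0⊕1⊕0⊕0⊕0 = 0
p2 (pos 2,3,6,7,10,11,14,15): XOR of data positions = 0⊕0⊕0⊕0⊕0⊕0⊕0 = 0
p4 (pos 4,5,6,7,12,13,14,15): XOR of data positions = 1⊕0⊕0⊕0⊕0⊕0⊕0 = 1
p8 (pos 8,9,10,11,12,13,14,15): XOR of data positions = 1⊕0⊕0⊕0⊕0⊕0⊕0 = 1
Codeword: 000110011000000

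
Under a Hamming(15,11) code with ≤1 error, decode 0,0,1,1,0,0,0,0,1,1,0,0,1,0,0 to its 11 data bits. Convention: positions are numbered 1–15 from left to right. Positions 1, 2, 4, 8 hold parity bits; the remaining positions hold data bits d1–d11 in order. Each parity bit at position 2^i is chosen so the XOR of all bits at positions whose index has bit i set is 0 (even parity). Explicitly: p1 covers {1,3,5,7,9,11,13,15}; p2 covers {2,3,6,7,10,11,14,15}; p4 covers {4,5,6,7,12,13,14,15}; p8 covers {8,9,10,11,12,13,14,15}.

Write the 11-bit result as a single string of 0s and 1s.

10000100100

s1 (pos 1,3,5,7,9,11,13,15): 0⊕1⊕0⊕0⊕1⊕0⊕1⊕0 = 1
s2 (pos 2,3,6,7,10,11,14,15): 0⊕1⊕0⊕0⊕1⊕0⊕0⊕0 = 0
s4 (pos 4,5,6,7,12,13,14,15): 1⊕0⊕0⊕0⊕0⊕1⊕0⊕0 = 0
s8 (pos 8,9,10,11,12,13,14,15): 0⊕1⊕1⊕0⊕0⊕1⊕0⊕0 = 1
Syndrome s8…s1 = 1001 → error at position 9.
Flip position 9: 001100001100100 → 001100000100100
Read data bits from positions 3,5,6,7,9,10,11,12,13,14,15: 10000100100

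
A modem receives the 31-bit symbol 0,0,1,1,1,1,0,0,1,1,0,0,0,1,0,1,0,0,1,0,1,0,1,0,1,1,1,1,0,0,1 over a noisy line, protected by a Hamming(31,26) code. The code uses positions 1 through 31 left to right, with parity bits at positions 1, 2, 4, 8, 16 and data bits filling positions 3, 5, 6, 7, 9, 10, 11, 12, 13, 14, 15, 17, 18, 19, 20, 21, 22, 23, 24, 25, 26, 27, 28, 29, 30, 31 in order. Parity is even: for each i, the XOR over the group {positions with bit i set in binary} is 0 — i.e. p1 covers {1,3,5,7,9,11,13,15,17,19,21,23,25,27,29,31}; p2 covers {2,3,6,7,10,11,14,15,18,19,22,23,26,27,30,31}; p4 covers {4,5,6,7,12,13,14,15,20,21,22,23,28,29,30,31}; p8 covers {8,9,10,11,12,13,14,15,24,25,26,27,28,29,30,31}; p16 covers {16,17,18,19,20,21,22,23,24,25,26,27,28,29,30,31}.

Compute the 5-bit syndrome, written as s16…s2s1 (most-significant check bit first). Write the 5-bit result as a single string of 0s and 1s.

10011

s1 (pos 1,3,5,7,9,11,13,15,17,19,21,23,25,27,29,31): 0⊕1⊕1⊕0⊕1⊕0⊕0⊕0⊕0⊕1⊕1⊕1⊕1⊕1⊕0⊕1 = 1
s2 (pos 2,3,6,7,10,11,14,15,18,19,22,23,26,27,30,31): 0⊕1⊕1⊕0⊕1⊕0⊕1⊕0⊕0⊕1⊕0⊕1⊕1⊕1⊕0⊕1 = 1
s4 (pos 4,5,6,7,12,13,14,15,20,21,22,23,28,29,30,31): 1⊕1⊕1⊕0⊕0⊕0⊕1⊕0⊕0⊕1⊕0⊕1⊕1⊕0⊕0⊕1 = 0
s8 (pos 8,9,10,11,12,13,14,15,24,25,26,27,28,29,30,31): 0⊕1⊕1⊕0⊕0⊕0⊕1⊕0⊕0⊕1⊕1⊕1⊕1⊕0⊕0⊕1 = 0
s16 (pos 16,17,18,19,20,21,22,23,24,25,26,27,28,29,30,31): 1⊕0⊕0⊕1⊕0⊕1⊕0⊕1⊕0⊕1⊕1⊕1⊕1⊕0⊕0⊕1 = 1
Syndrome s16…s1 = 10011 → error at position 19.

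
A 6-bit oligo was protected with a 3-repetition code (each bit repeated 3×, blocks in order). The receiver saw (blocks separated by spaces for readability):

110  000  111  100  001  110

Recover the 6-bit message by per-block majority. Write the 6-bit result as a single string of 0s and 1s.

Block 1 (110): 2 ones → 1
Block 2 (000): 0 ones → 0
Block 3 (111): 3 ones → 1
Block 4 (100): 1 one → 0
Block 5 (001): 1 one → 0
Block 6 (110): 2 ones → 1

101001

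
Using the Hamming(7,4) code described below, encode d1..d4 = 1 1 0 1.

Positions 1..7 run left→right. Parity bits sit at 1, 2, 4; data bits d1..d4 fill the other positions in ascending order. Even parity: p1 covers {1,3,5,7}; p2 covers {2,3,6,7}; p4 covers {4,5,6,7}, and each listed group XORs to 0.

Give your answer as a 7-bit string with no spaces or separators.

Place data at non-parity positions: p1 p2 1 p4 1 0 1
p1 (pos 1,3,5,7): XOR of data positions = 1⊕1⊕1 = 1
p2 (pos 2,3,6,7): XOR of data positions = 1⊕0⊕1 = 0
p4 (pos 4,5,6,7): XOR of data positions = 1⊕0⊕1 = 0
Codeword: 1010101

1010101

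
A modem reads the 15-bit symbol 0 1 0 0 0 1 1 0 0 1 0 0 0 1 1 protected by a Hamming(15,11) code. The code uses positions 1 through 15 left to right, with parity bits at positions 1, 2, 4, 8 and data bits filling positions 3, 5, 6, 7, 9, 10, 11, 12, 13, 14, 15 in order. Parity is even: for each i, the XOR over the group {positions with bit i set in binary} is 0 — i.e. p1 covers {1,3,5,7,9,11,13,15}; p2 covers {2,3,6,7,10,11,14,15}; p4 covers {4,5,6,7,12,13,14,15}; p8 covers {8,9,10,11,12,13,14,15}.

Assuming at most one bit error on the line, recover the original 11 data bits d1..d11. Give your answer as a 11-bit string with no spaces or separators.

00110100011

s1 (pos 1,3,5,7,9,11,13,15): 0⊕0⊕0⊕1⊕0⊕0⊕0⊕1 = 0
s2 (pos 2,3,6,7,10,11,14,15): 1⊕0⊕1⊕1⊕1⊕0⊕1⊕1 = 0
s4 (pos 4,5,6,7,12,13,14,15): 0⊕0⊕1⊕1⊕0⊕0⊕1⊕1 = 0
s8 (pos 8,9,10,11,12,13,14,15): 0⊕0⊕1⊕0⊕0⊕0⊕1⊕1 = 1
Syndrome s8…s1 = 1000 → error at position 8.
Flip position 8: 010001100100011 → 010001110100011
Read data bits from positions 3,5,6,7,9,10,11,12,13,14,15: 00110100011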